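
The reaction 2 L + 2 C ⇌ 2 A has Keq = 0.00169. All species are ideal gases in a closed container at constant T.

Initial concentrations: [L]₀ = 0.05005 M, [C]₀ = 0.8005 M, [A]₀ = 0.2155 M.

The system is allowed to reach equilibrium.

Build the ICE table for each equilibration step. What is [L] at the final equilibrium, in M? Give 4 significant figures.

Q₀ = 28.93 vs Keq = 0.00169 ⇒ Q>K, reverse
Step 1:
                  L         C         A
  Initial   0.05005    0.8005    0.2155
  Change      0.205     0.205    -0.205
  Equil       0.255     1.005   0.01054
  solve Keq expr → x = -0.1025; check Q = 0.00169

[L]_eq = 0.255 M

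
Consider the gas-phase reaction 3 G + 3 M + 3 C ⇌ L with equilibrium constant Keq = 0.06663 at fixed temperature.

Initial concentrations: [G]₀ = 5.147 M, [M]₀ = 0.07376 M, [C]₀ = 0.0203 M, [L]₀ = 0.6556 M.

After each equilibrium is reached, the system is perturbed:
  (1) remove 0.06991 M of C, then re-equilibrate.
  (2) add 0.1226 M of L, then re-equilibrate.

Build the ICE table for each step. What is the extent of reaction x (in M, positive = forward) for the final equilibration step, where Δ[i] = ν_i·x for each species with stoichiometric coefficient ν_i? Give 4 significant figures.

x = -0.006867 M

Q₀ = 1.4323e+06 vs Keq = 0.06663 ⇒ Q>K, reverse
Step 1:
                   G          M          C          L
  Initial      5.147    0.07376     0.0203     0.6556
  Change      0.5359     0.5359     0.5359    -0.1786
  Equil        5.683     0.6097     0.5562      0.477
  solve Keq expr → x = -0.1786; check Q = 0.06663
Then remove 0.06991 M of C.
Step 2:
                   G          M          C          L
  Initial      5.683     0.6097     0.4863      0.477
  Change     0.03361    0.03361    0.03361    -0.0112
  Equil        5.717     0.6433     0.5199     0.4658
  solve Keq expr → x = -0.0112; check Q = 0.06663
Then add 0.1226 M of L.
Step 3:
                   G          M          C          L
  Initial      5.717     0.6433     0.5199     0.5884
  Change      0.0206     0.0206     0.0206  -0.006867
  Equil        5.737     0.6639     0.5405     0.5815
  solve Keq expr → x = -0.006867; check Q = 0.06663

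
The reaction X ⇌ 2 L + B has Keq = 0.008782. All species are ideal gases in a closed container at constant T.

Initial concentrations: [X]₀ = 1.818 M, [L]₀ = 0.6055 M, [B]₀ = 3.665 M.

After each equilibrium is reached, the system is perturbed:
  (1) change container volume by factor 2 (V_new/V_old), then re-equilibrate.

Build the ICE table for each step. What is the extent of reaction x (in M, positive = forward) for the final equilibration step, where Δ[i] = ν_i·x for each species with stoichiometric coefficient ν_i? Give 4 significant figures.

Q₀ = 0.7391 vs Keq = 0.008782 ⇒ Q>K, reverse
Step 1:
                  X         L         B
  I           1.818    0.6055     3.665
  C          0.2661   -0.5321   -0.2661
  E           2.084   0.07338     3.399
  solve Keq expr → x = -0.2661; check Q = 0.008782
Then change container volume by factor 2 (V_new/V_old).
Step 2:
                  X         L         B
  I           1.042   0.03669     1.699
  C        -0.01784   0.03568   0.01784
  E           1.024   0.07237     1.717
  solve Keq expr → x = 0.01784; check Q = 0.008782

x = 0.01784 M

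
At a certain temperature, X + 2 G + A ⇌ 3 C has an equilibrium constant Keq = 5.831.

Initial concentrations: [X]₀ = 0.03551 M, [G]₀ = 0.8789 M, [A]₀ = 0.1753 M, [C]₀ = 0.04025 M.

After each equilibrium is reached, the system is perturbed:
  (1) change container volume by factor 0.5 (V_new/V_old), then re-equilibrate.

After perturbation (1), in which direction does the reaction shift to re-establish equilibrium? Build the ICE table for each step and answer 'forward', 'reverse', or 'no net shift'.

Direction: forward

Q₀ = 0.01356 vs Keq = 5.831 ⇒ Q<K, forward
Step 1:
                   X          G          A          C
  Initial    0.03551     0.8789     0.1753    0.04025
  Change    -0.03122   -0.06244   -0.03122    0.09367
  Equil     0.004288     0.8165     0.1441     0.1339
  solve Keq expr → x = 0.03122; check Q = 5.831
Then change container volume by factor 0.5 (V_new/V_old).
Step 2:
                   X          G          A          C
  Initial   0.008577      1.633     0.2882     0.2678
  Change   -0.003637  -0.007274  -0.003637    0.01091
  Equil      0.00494      1.626     0.2845     0.2787
  solve Keq expr → x = 0.003637; check Q = 5.831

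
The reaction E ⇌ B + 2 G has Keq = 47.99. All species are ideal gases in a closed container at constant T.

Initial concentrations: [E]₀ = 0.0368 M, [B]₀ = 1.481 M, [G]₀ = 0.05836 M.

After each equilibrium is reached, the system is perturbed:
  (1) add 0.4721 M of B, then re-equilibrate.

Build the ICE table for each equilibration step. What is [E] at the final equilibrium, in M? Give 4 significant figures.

Q₀ = 0.1371 vs Keq = 47.99 ⇒ Q<K, forward
Step 1:
                   E          B          G
  Initial     0.0368      1.481    0.05836
  Change    -0.03626    0.03626    0.07252
  Equil   5.4155e-04      1.517     0.1309
  solve Keq expr → x = 0.03626; check Q = 47.99
Then add 0.4721 M of B.
Step 2:
                   E          B          G
  Initial 5.4155e-04      1.989     0.1309
  Change  1.6487e-04 -1.6487e-04 -3.2974e-04
  Equil   7.0642e-04      1.989     0.1305
  solve Keq expr → x = -1.6487e-04; check Q = 47.99

[E]_eq = 7.0642e-04 M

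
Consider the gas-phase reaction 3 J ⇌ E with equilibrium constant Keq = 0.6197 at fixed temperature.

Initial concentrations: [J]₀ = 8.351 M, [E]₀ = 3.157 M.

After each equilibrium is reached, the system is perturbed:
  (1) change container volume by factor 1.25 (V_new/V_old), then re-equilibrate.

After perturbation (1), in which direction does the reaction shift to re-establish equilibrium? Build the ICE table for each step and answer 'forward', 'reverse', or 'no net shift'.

Direction: reverse

Q₀ = 0.005421 vs Keq = 0.6197 ⇒ Q<K, forward
Step 1:
                    J           E
  I             8.351       3.157
  C            -6.311       2.104
  E              2.04       5.261
  solve Keq expr → x = 2.104; check Q = 0.6197
Then change container volume by factor 1.25 (V_new/V_old).
Step 2:
                    J           E
  I             1.632       4.209
  C            0.2492    -0.08307
  E             1.881       4.125
  solve Keq expr → x = -0.08307; check Q = 0.6197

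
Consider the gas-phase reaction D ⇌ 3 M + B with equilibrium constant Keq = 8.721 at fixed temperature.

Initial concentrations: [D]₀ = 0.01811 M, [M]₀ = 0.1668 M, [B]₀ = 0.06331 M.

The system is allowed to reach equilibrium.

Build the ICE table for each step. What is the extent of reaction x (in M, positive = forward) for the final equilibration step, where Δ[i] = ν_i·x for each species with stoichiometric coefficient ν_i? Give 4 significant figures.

x = 0.01801 M

Q₀ = 0.01622 vs Keq = 8.721 ⇒ Q<K, forward
Step 1:
                   D          M          B
  I          0.01811     0.1668    0.06331
  C         -0.01801    0.05403    0.01801
  E       1.0041e-04     0.2208    0.08132
  solve Keq expr → x = 0.01801; check Q = 8.721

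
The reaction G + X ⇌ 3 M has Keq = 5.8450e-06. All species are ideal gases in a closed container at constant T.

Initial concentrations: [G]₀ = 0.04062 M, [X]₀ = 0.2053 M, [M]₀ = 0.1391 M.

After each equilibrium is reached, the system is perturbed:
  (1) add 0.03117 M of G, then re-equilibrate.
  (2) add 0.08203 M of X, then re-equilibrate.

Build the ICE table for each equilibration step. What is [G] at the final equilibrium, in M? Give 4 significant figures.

[G]_eq = 0.1161 M

Q₀ = 0.3227 vs Keq = 5.8450e-06 ⇒ Q>K, reverse
Step 1:
                   G          X          M
  init       0.04062     0.2053     0.1391
  Δ           0.0447     0.0447    -0.1341
  eq         0.08532       0.25   0.004996
  solve Keq expr → x = -0.0447; check Q = 5.8450e-06
Then add 0.03117 M of G.
Step 2:
                   G          X          M
  init        0.1165       0.25   0.004996
  Δ       -1.8073e-04 -1.8073e-04 5.4220e-04
  eq          0.1163     0.2498   0.005538
  solve Keq expr → x = 1.8073e-04; check Q = 5.8450e-06
Then add 0.08203 M of X.
Step 3:
                   G          X          M
  init        0.1163     0.3319   0.005538
  Δ       -1.8182e-04 -1.8182e-04 5.4547e-04
  eq          0.1161     0.3317   0.006083
  solve Keq expr → x = 1.8182e-04; check Q = 5.8450e-06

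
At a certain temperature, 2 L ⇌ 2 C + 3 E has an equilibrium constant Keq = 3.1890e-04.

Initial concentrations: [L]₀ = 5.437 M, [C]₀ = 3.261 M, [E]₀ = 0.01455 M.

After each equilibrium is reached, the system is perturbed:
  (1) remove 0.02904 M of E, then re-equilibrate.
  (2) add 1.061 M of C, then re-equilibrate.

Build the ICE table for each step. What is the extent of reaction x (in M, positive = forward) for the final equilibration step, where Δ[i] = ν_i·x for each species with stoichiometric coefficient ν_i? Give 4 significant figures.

x = -0.005188 M

Q₀ = 1.1081e-06 vs Keq = 3.1890e-04 ⇒ Q<K, forward
Step 1:
                   L          C          E
  Initial      5.437      3.261    0.01455
  Change    -0.05324    0.05324    0.07986
  Equil        5.384      3.314    0.09441
  solve Keq expr → x = 0.02662; check Q = 3.1890e-04
Then remove 0.02904 M of E.
Step 2:
                   L          C          E
  Initial      5.384      3.314    0.06537
  Change    -0.01897    0.01897    0.02846
  Equil        5.365      3.333    0.09383
  solve Keq expr → x = 0.009487; check Q = 3.1890e-04
Then add 1.061 M of C.
Step 3:
                   L          C          E
  Initial      5.365      4.394    0.09383
  Change     0.01038   -0.01038   -0.01556
  Equil        5.375      4.384    0.07827
  solve Keq expr → x = -0.005188; check Q = 3.1890e-04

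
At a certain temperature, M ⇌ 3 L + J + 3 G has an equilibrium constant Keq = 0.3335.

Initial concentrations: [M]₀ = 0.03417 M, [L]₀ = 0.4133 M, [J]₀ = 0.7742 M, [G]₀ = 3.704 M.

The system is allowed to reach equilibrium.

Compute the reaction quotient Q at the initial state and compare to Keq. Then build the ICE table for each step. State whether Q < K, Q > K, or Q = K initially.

Q₀ = 81.29; Q > K (proceeds reverse)

Q₀ = 81.29 vs Keq = 0.3335 ⇒ Q>K, reverse
Step 1:
                    M           L           J           G
  I           0.03417      0.4133      0.7742       3.704
  C           0.09837     -0.2951    -0.09837     -0.2951
  E            0.1325      0.1182      0.6758       3.409
  solve Keq expr → x = -0.09837; check Q = 0.3335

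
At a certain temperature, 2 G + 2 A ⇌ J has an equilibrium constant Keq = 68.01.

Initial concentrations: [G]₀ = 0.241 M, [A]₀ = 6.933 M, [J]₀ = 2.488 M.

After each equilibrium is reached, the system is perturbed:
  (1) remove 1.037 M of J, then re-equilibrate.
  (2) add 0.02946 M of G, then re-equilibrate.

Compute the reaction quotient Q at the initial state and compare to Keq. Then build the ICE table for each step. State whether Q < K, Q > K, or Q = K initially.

Q₀ = 0.8912 vs Keq = 68.01 ⇒ Q<K, forward
Step 1:
                    G           A           J
  I             0.241       6.933       2.488
  C           -0.2119     -0.2119       0.106
  E           0.02906       6.721       2.594
  solve Keq expr → x = 0.106; check Q = 68.01
Then remove 1.037 M of J.
Step 2:
                    G           A           J
  I           0.02906       6.721       1.557
  C           -0.0065     -0.0065     0.00325
  E           0.02256       6.715        1.56
  solve Keq expr → x = 0.00325; check Q = 68.01
Then add 0.02946 M of G.
Step 3:
                    G           A           J
  I           0.05202       6.715        1.56
  C          -0.02926    -0.02926     0.01463
  E           0.02276       6.685       1.575
  solve Keq expr → x = 0.01463; check Q = 68.01

Q₀ = 0.8912; Q < K (proceeds forward)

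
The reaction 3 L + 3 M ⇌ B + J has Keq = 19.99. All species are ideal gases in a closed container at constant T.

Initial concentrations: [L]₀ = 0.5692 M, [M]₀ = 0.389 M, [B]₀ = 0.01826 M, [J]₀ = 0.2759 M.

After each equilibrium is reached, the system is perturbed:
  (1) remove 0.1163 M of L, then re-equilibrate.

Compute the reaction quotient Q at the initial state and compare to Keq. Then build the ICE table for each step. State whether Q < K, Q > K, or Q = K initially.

Q₀ = 0.4641 vs Keq = 19.99 ⇒ Q<K, forward
Step 1:
                   L          M          B          J
  Initial     0.5692      0.389    0.01826     0.2759
  Change      -0.146     -0.146    0.04868    0.04868
  Equil       0.4232      0.243    0.06694     0.3246
  solve Keq expr → x = 0.04868; check Q = 19.99
Then remove 0.1163 M of L.
Step 2:
                   L          M          B          J
  Initial     0.3069      0.243    0.06694     0.3246
  Change     0.03531    0.03531   -0.01177   -0.01177
  Equil       0.3422     0.2783    0.05517     0.3128
  solve Keq expr → x = -0.01177; check Q = 19.99

Q₀ = 0.4641; Q < K (proceeds forward)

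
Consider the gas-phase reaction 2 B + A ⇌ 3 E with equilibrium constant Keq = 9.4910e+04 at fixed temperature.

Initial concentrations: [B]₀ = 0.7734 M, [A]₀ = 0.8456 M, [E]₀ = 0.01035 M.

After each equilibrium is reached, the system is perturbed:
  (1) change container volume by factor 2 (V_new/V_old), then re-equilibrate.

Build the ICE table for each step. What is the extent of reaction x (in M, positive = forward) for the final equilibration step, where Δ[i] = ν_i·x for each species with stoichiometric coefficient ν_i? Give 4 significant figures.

x = 0 M

Q₀ = 2.1920e-06 vs Keq = 9.4910e+04 ⇒ Q<K, forward
Step 1:
                   B          A          E
  Initial     0.7734     0.8456    0.01035
  Change     -0.7674    -0.3837      1.151
  Equil     0.005979     0.4619      1.161
  solve Keq expr → x = 0.3837; check Q = 9.4910e+04
Then change container volume by factor 2 (V_new/V_old).
Step 2:
                   B          A          E
  Initial   0.002989     0.2309     0.5807
  Change           0          0          0
  Equil     0.002989     0.2309     0.5807
  solve Keq expr → x = 0; check Q = 9.4910e+04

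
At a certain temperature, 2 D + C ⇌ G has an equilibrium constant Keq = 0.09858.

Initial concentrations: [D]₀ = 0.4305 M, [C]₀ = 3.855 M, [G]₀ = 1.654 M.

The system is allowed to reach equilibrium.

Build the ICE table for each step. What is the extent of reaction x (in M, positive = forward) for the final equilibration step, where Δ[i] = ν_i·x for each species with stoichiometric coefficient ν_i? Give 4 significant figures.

Q₀ = 2.315 vs Keq = 0.09858 ⇒ Q>K, reverse
Step 1:
                   D          C          G
  I           0.4305      3.855      1.654
  C            1.144      0.572     -0.572
  E            1.575      4.427      1.082
  solve Keq expr → x = -0.572; check Q = 0.09858

x = -0.572 M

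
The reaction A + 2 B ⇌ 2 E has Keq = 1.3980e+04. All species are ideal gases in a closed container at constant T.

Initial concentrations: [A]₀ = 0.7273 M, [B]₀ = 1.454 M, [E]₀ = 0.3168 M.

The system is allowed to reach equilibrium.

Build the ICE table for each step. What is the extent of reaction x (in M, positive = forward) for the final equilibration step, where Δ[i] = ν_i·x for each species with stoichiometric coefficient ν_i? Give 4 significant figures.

Q₀ = 0.06527 vs Keq = 1.3980e+04 ⇒ Q<K, forward
Step 1:
                  A         B         E
  Initial    0.7273     1.454    0.3168
  Change    -0.6899     -1.38      1.38
  Equil      0.0374    0.0742     1.697
  solve Keq expr → x = 0.6899; check Q = 1.3980e+04

x = 0.6899 M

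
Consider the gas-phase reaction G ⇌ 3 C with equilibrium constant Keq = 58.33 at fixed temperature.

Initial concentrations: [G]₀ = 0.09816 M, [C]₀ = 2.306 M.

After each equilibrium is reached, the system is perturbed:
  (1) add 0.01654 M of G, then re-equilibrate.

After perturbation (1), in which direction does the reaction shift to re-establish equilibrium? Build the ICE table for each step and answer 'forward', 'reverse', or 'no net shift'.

Direction: forward

Q₀ = 124.9 vs Keq = 58.33 ⇒ Q>K, reverse
Step 1:
                  G         C
  init      0.09816     2.306
  Δ         0.06388   -0.1917
  eq          0.162     2.114
  solve Keq expr → x = -0.06388; check Q = 58.33
Then add 0.01654 M of G.
Step 2:
                  G         C
  init       0.1786     2.114
  Δ       -0.009733    0.0292
  eq         0.1689     2.144
  solve Keq expr → x = 0.009733; check Q = 58.33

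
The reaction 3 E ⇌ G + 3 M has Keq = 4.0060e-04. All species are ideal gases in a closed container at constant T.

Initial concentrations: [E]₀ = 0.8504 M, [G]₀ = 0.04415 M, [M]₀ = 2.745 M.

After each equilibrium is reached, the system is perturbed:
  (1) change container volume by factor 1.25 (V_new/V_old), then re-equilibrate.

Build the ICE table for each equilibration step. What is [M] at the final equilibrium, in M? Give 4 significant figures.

Q₀ = 1.485 vs Keq = 4.0060e-04 ⇒ Q>K, reverse
Step 1:
                  E         G         M
  Initial    0.8504   0.04415     2.745
  Change     0.1324  -0.04413   -0.1324
  Equil      0.9828 2.1324e-05     2.613
  solve Keq expr → x = -0.04413; check Q = 4.0060e-04
Then change container volume by factor 1.25 (V_new/V_old).
Step 2:
                  E         G         M
  Initial    0.7862 1.7059e-05      2.09
  Change  -1.2790e-05 4.2633e-06 1.2790e-05
  Equil      0.7862 2.1322e-05      2.09
  solve Keq expr → x = 4.2633e-06; check Q = 4.0060e-04

[M]_eq = 2.09 M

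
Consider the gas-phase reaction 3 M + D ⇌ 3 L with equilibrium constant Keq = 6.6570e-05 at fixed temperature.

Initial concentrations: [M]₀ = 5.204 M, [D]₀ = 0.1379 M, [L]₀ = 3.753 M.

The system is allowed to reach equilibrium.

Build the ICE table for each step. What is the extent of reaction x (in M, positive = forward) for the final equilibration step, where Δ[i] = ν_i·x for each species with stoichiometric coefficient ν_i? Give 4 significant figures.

x = -1.126 M

Q₀ = 2.72 vs Keq = 6.6570e-05 ⇒ Q>K, reverse
Step 1:
                   M          D          L
  init         5.204     0.1379      3.753
  Δ            3.377      1.126     -3.377
  eq           8.581      1.264      0.376
  solve Keq expr → x = -1.126; check Q = 6.6570e-05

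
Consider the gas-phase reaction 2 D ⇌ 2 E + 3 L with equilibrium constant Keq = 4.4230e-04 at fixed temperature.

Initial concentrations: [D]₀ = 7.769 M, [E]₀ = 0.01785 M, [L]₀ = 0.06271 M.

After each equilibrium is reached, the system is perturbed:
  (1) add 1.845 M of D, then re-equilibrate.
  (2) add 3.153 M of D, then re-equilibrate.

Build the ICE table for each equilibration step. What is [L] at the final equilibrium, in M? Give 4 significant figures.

Q₀ = 1.3018e-09 vs Keq = 4.4230e-04 ⇒ Q<K, forward
Step 1:
                    D           E           L
  Initial       7.769     0.01785     0.06271
  Change      -0.3411      0.3411      0.5116
  Equil         7.428      0.3589      0.5743
  solve Keq expr → x = 0.1705; check Q = 4.4230e-04
Then add 1.845 M of D.
Step 2:
                    D           E           L
  Initial       9.273      0.3589      0.5743
  Change     -0.03401     0.03401     0.05101
  Equil         9.239      0.3929      0.6253
  solve Keq expr → x = 0.017; check Q = 4.4230e-04
Then add 3.153 M of D.
Step 3:
                    D           E           L
  Initial       12.39      0.3929      0.6253
  Change     -0.04998     0.04998     0.07497
  Equil         12.34      0.4429      0.7003
  solve Keq expr → x = 0.02499; check Q = 4.4230e-04

[L]_eq = 0.7003 M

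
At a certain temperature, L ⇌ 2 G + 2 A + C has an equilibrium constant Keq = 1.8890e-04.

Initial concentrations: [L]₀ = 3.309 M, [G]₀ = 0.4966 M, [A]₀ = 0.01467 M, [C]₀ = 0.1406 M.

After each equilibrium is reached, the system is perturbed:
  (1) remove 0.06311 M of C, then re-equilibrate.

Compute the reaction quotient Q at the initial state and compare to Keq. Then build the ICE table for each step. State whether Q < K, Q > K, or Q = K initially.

Q₀ = 2.2551e-06; Q < K (proceeds forward)

Q₀ = 2.2551e-06 vs Keq = 1.8890e-04 ⇒ Q<K, forward
Step 1:
                  L         G         A         C
  I           3.309    0.4966   0.01467    0.1406
  C        -0.04255   0.08511   0.08511   0.04255
  E           3.266    0.5817   0.09978    0.1832
  solve Keq expr → x = 0.04255; check Q = 1.8890e-04
Then remove 0.06311 M of C.
Step 2:
                  L         G         A         C
  I           3.266    0.5817   0.09978      0.12
  C       -0.008077   0.01615   0.01615  0.008077
  E           3.258    0.5979    0.1159    0.1281
  solve Keq expr → x = 0.008077; check Q = 1.8890e-04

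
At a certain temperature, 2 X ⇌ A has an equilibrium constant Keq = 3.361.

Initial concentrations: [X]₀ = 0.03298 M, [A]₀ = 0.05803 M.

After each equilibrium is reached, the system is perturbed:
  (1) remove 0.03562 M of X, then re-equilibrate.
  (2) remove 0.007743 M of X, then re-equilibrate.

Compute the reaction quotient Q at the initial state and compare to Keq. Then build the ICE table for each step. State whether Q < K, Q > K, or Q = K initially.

Q₀ = 53.35 vs Keq = 3.361 ⇒ Q>K, reverse
Step 1:
                  X         A
  init      0.03298   0.05803
  Δ         0.05908  -0.02954
  eq        0.09206   0.02849
  solve Keq expr → x = -0.02954; check Q = 3.361
Then remove 0.03562 M of X.
Step 2:
                  X         A
  init      0.05644   0.02849
  Δ         0.01886 -0.009429
  eq         0.0753   0.01906
  solve Keq expr → x = -0.009429; check Q = 3.361
Then remove 0.007743 M of X.
Step 3:
                  X         A
  init      0.06756   0.01906
  Δ        0.003845 -0.001922
  eq         0.0714   0.01714
  solve Keq expr → x = -0.001922; check Q = 3.361

Q₀ = 53.35; Q > K (proceeds reverse)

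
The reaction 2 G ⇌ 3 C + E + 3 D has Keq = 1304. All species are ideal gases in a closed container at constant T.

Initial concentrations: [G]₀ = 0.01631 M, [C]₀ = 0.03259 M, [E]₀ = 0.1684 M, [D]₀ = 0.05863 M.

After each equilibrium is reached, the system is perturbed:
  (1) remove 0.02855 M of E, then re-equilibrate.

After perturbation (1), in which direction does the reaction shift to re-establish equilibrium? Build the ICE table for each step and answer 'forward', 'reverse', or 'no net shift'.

Q₀ = 4.4162e-06 vs Keq = 1304 ⇒ Q<K, forward
Step 1:
                    G           C           E           D
  init        0.01631     0.03259      0.1684     0.05863
  Δ          -0.01631     0.02446    0.008153     0.02446
  eq       3.7975e-06     0.05705      0.1766     0.08309
  solve Keq expr → x = 0.008153; check Q = 1304
Then remove 0.02855 M of E.
Step 2:
                    G           C           E           D
  init     3.7975e-06     0.05705       0.148     0.08309
  Δ       -3.2049e-07  4.8074e-07  1.6025e-07  4.8074e-07
  eq       3.4770e-06     0.05705       0.148     0.08309
  solve Keq expr → x = 1.6025e-07; check Q = 1304

Direction: forward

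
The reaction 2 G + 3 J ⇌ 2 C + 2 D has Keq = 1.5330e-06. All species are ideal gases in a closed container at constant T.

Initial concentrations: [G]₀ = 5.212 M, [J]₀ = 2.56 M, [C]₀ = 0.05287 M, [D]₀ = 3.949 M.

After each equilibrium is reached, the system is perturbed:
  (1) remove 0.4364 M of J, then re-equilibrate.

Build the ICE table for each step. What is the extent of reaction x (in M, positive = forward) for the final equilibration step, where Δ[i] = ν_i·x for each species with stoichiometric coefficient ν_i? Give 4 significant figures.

Q₀ = 9.5645e-05 vs Keq = 1.5330e-06 ⇒ Q>K, reverse
Step 1:
                  G         J         C         D
  I           5.212      2.56   0.05287     3.949
  C         0.04576   0.06864  -0.04576  -0.04576
  E           5.258     2.629  0.007108     3.903
  solve Keq expr → x = -0.02288; check Q = 1.5330e-06
Then remove 0.4364 M of J.
Step 2:
                  G         J         C         D
  I           5.258     2.192  0.007108     3.903
  C        0.001681  0.002522 -0.001681 -0.001681
  E           5.259     2.195  0.005427     3.902
  solve Keq expr → x = -8.4051e-04; check Q = 1.5330e-06

x = -8.4051e-04 M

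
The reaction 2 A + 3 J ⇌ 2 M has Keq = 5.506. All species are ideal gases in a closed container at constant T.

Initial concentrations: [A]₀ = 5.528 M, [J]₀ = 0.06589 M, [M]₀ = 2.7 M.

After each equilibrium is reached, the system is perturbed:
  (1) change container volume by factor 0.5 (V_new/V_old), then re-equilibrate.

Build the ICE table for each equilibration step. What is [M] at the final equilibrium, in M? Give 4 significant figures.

[M]_eq = 5.26 M

Q₀ = 833.9 vs Keq = 5.506 ⇒ Q>K, reverse
Step 1:
                    A           J           M
  Initial       5.528     0.06589         2.7
  Change       0.1754       0.263     -0.1754
  Equil         5.703      0.3289       2.525
  solve Keq expr → x = -0.08768; check Q = 5.506
Then change container volume by factor 0.5 (V_new/V_old).
Step 2:
                    A           J           M
  Initial       11.41      0.6579       5.049
  Change      -0.2104     -0.3156      0.2104
  Equil          11.2      0.3422        5.26
  solve Keq expr → x = 0.1052; check Q = 5.506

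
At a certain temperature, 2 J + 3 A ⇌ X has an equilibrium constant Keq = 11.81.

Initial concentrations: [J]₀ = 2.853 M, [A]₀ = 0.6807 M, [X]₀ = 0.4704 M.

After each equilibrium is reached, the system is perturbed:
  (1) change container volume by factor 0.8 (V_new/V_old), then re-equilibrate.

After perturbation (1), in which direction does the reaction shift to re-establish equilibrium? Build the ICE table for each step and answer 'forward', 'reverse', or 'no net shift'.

Direction: forward

Q₀ = 0.1832 vs Keq = 11.81 ⇒ Q<K, forward
Step 1:
                    J           A           X
  Initial       2.853      0.6807      0.4704
  Change      -0.3188     -0.4782      0.1594
  Equil         2.534      0.2025      0.6298
  solve Keq expr → x = 0.1594; check Q = 11.81
Then change container volume by factor 0.8 (V_new/V_old).
Step 2:
                    J           A           X
  Initial       3.168      0.2531      0.7873
  Change     -0.04123    -0.06185     0.02062
  Equil         3.127      0.1913      0.8079
  solve Keq expr → x = 0.02062; check Q = 11.81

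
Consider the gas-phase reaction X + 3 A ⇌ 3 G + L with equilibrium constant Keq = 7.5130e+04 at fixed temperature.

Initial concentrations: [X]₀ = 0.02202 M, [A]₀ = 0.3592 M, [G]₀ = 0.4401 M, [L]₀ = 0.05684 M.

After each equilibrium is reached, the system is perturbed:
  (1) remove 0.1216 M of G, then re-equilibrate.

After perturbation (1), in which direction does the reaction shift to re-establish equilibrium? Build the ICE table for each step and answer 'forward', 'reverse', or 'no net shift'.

Q₀ = 4.748 vs Keq = 7.5130e+04 ⇒ Q<K, forward
Step 1:
                   X          A          G          L
  I          0.02202     0.3592     0.4401    0.05684
  C         -0.02201   -0.06604    0.06604    0.02201
  E       5.4018e-06     0.2932     0.5061    0.07885
  solve Keq expr → x = 0.02201; check Q = 7.5130e+04
Then remove 0.1216 M of G.
Step 2:
                   X          A          G          L
  I       5.4018e-06     0.2932     0.3845    0.07885
  C       -3.0324e-06 -9.0971e-06 9.0971e-06 3.0324e-06
  E       2.3694e-06     0.2931     0.3846    0.07886
  solve Keq expr → x = 3.0324e-06; check Q = 7.5130e+04

Direction: forward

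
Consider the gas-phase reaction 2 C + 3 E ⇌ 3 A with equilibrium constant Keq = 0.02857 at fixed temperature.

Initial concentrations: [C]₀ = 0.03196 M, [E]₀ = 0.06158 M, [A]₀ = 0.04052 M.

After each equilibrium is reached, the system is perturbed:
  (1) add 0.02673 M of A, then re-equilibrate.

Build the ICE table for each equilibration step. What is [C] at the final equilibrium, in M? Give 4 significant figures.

Q₀ = 278.9 vs Keq = 0.02857 ⇒ Q>K, reverse
Step 1:
                  C         E         A
  Initial   0.03196   0.06158   0.04052
  Change     0.0241   0.03614  -0.03614
  Equil     0.05606   0.09772  0.004376
  solve Keq expr → x = -0.01205; check Q = 0.02857
Then add 0.02673 M of A.
Step 2:
                  C         E         A
  Initial   0.05606   0.09772   0.03111
  Change     0.0164   0.02461  -0.02461
  Equil     0.07246    0.1223    0.0065
  solve Keq expr → x = -0.008202; check Q = 0.02857

[C]_eq = 0.07246 M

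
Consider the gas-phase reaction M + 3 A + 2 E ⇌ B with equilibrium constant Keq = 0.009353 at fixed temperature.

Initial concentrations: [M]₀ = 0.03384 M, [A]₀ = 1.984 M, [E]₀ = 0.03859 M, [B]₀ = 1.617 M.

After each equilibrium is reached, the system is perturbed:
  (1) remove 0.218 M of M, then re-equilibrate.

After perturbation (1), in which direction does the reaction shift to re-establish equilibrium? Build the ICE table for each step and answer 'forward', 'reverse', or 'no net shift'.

Direction: reverse

Q₀ = 4109 vs Keq = 0.009353 ⇒ Q>K, reverse
Step 1:
                    M           A           E           B
  Initial     0.03384       1.984     0.03859       1.617
  Change       0.6928       2.078       1.386     -0.6928
  Equil        0.7266       4.062       1.424      0.9242
  solve Keq expr → x = -0.6928; check Q = 0.009353
Then remove 0.218 M of M.
Step 2:
                    M           A           E           B
  Initial      0.5086       4.062       1.424      0.9242
  Change      0.04518      0.1355     0.09035    -0.04518
  Equil        0.5538       4.198       1.515       0.879
  solve Keq expr → x = -0.04518; check Q = 0.009353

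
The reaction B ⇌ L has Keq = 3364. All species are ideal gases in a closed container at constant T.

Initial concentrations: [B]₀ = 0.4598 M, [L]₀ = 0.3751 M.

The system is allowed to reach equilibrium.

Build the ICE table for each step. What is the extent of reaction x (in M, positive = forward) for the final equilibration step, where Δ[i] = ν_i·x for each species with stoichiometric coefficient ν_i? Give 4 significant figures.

x = 0.4596 M

Q₀ = 0.8158 vs Keq = 3364 ⇒ Q<K, forward
Step 1:
                   B          L
  Initial     0.4598     0.3751
  Change     -0.4596     0.4596
  Equil   2.4811e-04     0.8347
  solve Keq expr → x = 0.4596; check Q = 3364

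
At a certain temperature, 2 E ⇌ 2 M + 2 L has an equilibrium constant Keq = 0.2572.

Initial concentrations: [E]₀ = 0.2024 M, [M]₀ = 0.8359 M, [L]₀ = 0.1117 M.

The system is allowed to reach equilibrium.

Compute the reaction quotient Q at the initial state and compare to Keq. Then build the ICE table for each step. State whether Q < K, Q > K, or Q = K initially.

Q₀ = 0.2128 vs Keq = 0.2572 ⇒ Q<K, forward
Step 1:
                  E         M         L
  I          0.2024    0.8359    0.1117
  C       -0.006349  0.006349  0.006349
  E          0.1961    0.8422     0.118
  solve Keq expr → x = 0.003175; check Q = 0.2572

Q₀ = 0.2128; Q < K (proceeds forward)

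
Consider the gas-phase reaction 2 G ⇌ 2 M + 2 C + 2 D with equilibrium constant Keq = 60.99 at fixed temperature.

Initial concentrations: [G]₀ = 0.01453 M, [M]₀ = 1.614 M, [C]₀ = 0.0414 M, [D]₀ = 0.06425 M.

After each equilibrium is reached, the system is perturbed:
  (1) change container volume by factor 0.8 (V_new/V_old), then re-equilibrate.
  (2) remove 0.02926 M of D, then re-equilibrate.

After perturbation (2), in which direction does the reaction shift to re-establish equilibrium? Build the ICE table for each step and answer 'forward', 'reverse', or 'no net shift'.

Direction: forward

Q₀ = 0.0873 vs Keq = 60.99 ⇒ Q<K, forward
Step 1:
                   G          M          C          D
  Initial    0.01453      1.614     0.0414    0.06425
  Change    -0.01364    0.01364    0.01364    0.01364
  Equil   8.9339e-04      1.628    0.05504    0.07789
  solve Keq expr → x = 0.006818; check Q = 60.99
Then change container volume by factor 0.8 (V_new/V_old).
Step 2:
                   G          M          C          D
  Initial   0.001117      2.035     0.0688    0.09736
  Change  6.0171e-04 -6.0171e-04 -6.0171e-04 -6.0171e-04
  Equil     0.001718      2.034    0.06819    0.09676
  solve Keq expr → x = -3.0085e-04; check Q = 60.99
Then remove 0.02926 M of D.
Step 3:
                   G          M          C          D
  Initial   0.001718      2.034    0.06819     0.0675
  Change  -5.0158e-04 5.0158e-04 5.0158e-04 5.0158e-04
  Equil     0.001217      2.034     0.0687      0.068
  solve Keq expr → x = 2.5079e-04; check Q = 60.99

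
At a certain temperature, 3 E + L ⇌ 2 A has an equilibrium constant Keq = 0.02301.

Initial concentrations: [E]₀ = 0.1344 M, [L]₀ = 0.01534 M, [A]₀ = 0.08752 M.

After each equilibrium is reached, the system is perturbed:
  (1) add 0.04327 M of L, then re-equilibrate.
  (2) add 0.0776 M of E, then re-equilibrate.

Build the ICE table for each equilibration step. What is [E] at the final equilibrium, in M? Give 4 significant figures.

Q₀ = 205.7 vs Keq = 0.02301 ⇒ Q>K, reverse
Step 1:
                  E         L         A
  Initial    0.1344   0.01534   0.08752
  Change     0.1242   0.04139  -0.08277
  Equil      0.2586   0.05673   0.00475
  solve Keq expr → x = -0.04139; check Q = 0.02301
Then add 0.04327 M of L.
Step 2:
                  E         L         A
  Initial    0.2586       0.1   0.00475
  Change  -0.002181 -7.2711e-04  0.001454
  Equil      0.2564   0.09927  0.006204
  solve Keq expr → x = 7.2711e-04; check Q = 0.02301
Then add 0.0776 M of E.
Step 3:
                  E         L         A
  Initial     0.334   0.09927  0.006204
  Change  -0.004176 -0.001392  0.002784
  Equil      0.3298   0.09788  0.008988
  solve Keq expr → x = 0.001392; check Q = 0.02301

[E]_eq = 0.3298 M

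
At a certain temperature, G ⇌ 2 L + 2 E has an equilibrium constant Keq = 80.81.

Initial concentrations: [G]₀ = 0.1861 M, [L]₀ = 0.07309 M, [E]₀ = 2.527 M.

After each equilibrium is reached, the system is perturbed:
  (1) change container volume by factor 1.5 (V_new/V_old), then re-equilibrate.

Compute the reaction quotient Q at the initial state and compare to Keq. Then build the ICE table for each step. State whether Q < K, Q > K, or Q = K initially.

Q₀ = 0.1833 vs Keq = 80.81 ⇒ Q<K, forward
Step 1:
                   G          L          E
  init        0.1861    0.07309      2.527
  Δ          -0.1689     0.3379     0.3379
  eq         0.01716      0.411      2.865
  solve Keq expr → x = 0.1689; check Q = 80.81
Then change container volume by factor 1.5 (V_new/V_old).
Step 2:
                   G          L          E
  init       0.01144      0.274       1.91
  Δ        -0.007601     0.0152     0.0152
  eq        0.003835     0.2892      1.925
  solve Keq expr → x = 0.007601; check Q = 80.81

Q₀ = 0.1833; Q < K (proceeds forward)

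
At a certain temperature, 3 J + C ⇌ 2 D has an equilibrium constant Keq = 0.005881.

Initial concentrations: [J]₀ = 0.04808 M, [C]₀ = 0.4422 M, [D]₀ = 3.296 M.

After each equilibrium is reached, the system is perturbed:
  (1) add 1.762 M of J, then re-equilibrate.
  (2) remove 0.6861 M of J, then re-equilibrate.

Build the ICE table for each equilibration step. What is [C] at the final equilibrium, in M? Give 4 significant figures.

Q₀ = 2.2104e+05 vs Keq = 0.005881 ⇒ Q>K, reverse
Step 1:
                  J         C         D
  Initial   0.04808    0.4422     3.296
  Change      3.806     1.269    -2.537
  Equil       3.854     1.711    0.7589
  solve Keq expr → x = -1.269; check Q = 0.005881
Then add 1.762 M of J.
Step 2:
                  J         C         D
  Initial     5.616     1.711    0.7589
  Change    -0.5094   -0.1698    0.3396
  Equil       5.106     1.541     1.098
  solve Keq expr → x = 0.1698; check Q = 0.005881
Then remove 0.6861 M of J.
Step 3:
                  J         C         D
  Initial      4.42     1.541     1.098
  Change     0.1995   0.06651    -0.133
  Equil        4.62     1.607    0.9655
  solve Keq expr → x = -0.06651; check Q = 0.005881

[C]_eq = 1.607 M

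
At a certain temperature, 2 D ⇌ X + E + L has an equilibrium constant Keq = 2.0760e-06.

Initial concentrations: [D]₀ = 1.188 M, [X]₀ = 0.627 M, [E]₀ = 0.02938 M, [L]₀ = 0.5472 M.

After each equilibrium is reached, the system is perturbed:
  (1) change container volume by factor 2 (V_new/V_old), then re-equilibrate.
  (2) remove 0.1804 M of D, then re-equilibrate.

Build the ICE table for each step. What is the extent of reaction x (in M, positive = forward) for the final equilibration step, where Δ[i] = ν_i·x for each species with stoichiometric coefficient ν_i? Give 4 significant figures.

x = -5.1610e-06 M

Q₀ = 0.007142 vs Keq = 2.0760e-06 ⇒ Q>K, reverse
Step 1:
                  D         X         E         L
  Initial     1.188     0.627   0.02938    0.5472
  Change    0.05874  -0.02937  -0.02937  -0.02937
  Equil       1.247    0.5976 1.0427e-05    0.5178
  solve Keq expr → x = -0.02937; check Q = 2.0760e-06
Then change container volume by factor 2 (V_new/V_old).
Step 2:
                  D         X         E         L
  Initial    0.6234    0.2988 5.2135e-06    0.2589
  Change  -1.0425e-05 5.2127e-06 5.2127e-06 5.2127e-06
  Equil      0.6234    0.2988 1.0426e-05    0.2589
  solve Keq expr → x = 5.2127e-06; check Q = 2.0760e-06
Then remove 0.1804 M of D.
Step 3:
                  D         X         E         L
  Initial     0.443    0.2988 1.0426e-05    0.2589
  Change  1.0322e-05 -5.1610e-06 -5.1610e-06 -5.1610e-06
  Equil       0.443    0.2988 5.2652e-06    0.2589
  solve Keq expr → x = -5.1610e-06; check Q = 2.0760e-06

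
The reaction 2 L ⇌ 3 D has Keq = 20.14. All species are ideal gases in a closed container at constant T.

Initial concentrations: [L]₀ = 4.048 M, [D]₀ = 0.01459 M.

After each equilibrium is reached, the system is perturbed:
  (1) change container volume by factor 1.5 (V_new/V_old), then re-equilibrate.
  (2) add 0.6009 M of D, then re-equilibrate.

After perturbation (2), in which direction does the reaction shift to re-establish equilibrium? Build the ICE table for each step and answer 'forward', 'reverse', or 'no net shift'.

Q₀ = 1.8953e-07 vs Keq = 20.14 ⇒ Q<K, forward
Step 1:
                    L           D
  Initial       4.048     0.01459
  Change        -2.46       3.689
  Equil         1.588       3.704
  solve Keq expr → x = 1.23; check Q = 20.14
Then change container volume by factor 1.5 (V_new/V_old).
Step 2:
                    L           D
  Initial       1.059       2.469
  Change      -0.1079      0.1619
  Equil         0.951       2.631
  solve Keq expr → x = 0.05396; check Q = 20.14
Then add 0.6009 M of D.
Step 3:
                    L           D
  Initial       0.951       3.232
  Change       0.1826      -0.274
  Equil         1.134       2.958
  solve Keq expr → x = -0.09132; check Q = 20.14

Direction: reverse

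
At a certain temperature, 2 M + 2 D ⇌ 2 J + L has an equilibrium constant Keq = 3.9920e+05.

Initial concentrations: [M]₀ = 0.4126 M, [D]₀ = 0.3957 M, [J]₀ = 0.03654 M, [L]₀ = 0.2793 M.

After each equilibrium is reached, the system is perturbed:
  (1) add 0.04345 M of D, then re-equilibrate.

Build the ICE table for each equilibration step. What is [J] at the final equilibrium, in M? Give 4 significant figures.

Q₀ = 0.01399 vs Keq = 3.9920e+05 ⇒ Q<K, forward
Step 1:
                   M          D          J          L
  Initial     0.4126     0.3957    0.03654     0.2793
  Change     -0.3812    -0.3812     0.3812     0.1906
  Equil      0.03136    0.01446     0.4178     0.4699
  solve Keq expr → x = 0.1906; check Q = 3.9920e+05
Then add 0.04345 M of D.
Step 2:
                   M          D          J          L
  Initial    0.03136    0.05791     0.4178     0.4699
  Change    -0.01904   -0.01904    0.01904    0.00952
  Equil      0.01232    0.03887     0.4368     0.4794
  solve Keq expr → x = 0.00952; check Q = 3.9920e+05

[J]_eq = 0.4368 M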